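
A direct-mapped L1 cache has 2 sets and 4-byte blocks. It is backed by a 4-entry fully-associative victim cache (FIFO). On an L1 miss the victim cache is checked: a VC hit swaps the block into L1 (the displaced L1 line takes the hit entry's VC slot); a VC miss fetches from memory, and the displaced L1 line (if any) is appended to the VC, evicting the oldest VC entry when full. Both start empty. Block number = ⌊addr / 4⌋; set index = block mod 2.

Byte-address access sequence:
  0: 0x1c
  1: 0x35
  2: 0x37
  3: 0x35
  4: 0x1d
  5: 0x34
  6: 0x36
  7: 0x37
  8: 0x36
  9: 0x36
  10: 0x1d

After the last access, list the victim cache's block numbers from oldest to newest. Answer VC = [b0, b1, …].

  [0] addr=0x1c blk=7 s=1: MISS | VC []
  [1] addr=0x35 blk=13 s=1: MISS | VC [7]
  [2] addr=0x37 blk=13 s=1: L1-HIT | VC [7]
  [3] addr=0x35 blk=13 s=1: L1-HIT | VC [7]
  [4] addr=0x1d blk=7 s=1: VC-HIT | VC [13]
  [5] addr=0x34 blk=13 s=1: VC-HIT | VC [7]
  [6] addr=0x36 blk=13 s=1: L1-HIT | VC [7]
  [7] addr=0x37 blk=13 s=1: L1-HIT | VC [7]
  [8] addr=0x36 blk=13 s=1: L1-HIT | VC [7]
  [9] addr=0x36 blk=13 s=1: L1-HIT | VC [7]
  [10] addr=0x1d blk=7 s=1: VC-HIT | VC [13]

VC = [13]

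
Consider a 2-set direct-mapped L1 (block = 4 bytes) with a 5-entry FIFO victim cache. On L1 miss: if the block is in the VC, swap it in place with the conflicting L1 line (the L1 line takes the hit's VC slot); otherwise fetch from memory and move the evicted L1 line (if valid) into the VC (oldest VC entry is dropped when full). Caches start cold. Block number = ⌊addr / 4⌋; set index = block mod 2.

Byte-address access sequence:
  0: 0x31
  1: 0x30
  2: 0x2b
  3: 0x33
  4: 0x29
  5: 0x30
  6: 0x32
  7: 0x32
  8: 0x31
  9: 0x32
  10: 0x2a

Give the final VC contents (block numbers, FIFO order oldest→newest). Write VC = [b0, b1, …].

#0 0x31→b12/s0 MISS; vc=[]
#1 0x30→b12/s0 L1-HIT; vc=[]
#2 0x2b→b10/s0 MISS; vc=[12]
#3 0x33→b12/s0 VC-HIT; vc=[10]
#4 0x29→b10/s0 VC-HIT; vc=[12]
#5 0x30→b12/s0 VC-HIT; vc=[10]
#6 0x32→b12/s0 L1-HIT; vc=[10]
#7 0x32→b12/s0 L1-HIT; vc=[10]
#8 0x31→b12/s0 L1-HIT; vc=[10]
#9 0x32→b12/s0 L1-HIT; vc=[10]
#10 0x2a→b10/s0 VC-HIT; vc=[12]

VC = [12]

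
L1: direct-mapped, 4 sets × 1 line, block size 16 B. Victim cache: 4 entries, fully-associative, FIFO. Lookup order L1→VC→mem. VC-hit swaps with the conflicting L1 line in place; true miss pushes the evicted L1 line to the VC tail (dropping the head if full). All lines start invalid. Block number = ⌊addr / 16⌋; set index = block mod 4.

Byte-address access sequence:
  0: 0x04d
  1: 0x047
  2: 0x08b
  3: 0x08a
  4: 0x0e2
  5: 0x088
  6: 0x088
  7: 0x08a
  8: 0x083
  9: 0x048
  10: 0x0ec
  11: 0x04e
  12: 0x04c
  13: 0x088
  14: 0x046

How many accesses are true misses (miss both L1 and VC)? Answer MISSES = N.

MISSES = 3

#0 0x4d→b4/s0 MISS; vc=[]
#1 0x47→b4/s0 L1-HIT; vc=[]
#2 0x8b→b8/s0 MISS; vc=[4]
#3 0x8a→b8/s0 L1-HIT; vc=[4]
#4 0xe2→b14/s2 MISS; vc=[4]
#5 0x88→b8/s0 L1-HIT; vc=[4]
#6 0x88→b8/s0 L1-HIT; vc=[4]
#7 0x8a→b8/s0 L1-HIT; vc=[4]
#8 0x83→b8/s0 L1-HIT; vc=[4]
#9 0x48→b4/s0 VC-HIT; vc=[8]
#10 0xec→b14/s2 L1-HIT; vc=[8]
#11 0x4e→b4/s0 L1-HIT; vc=[8]
#12 0x4c→b4/s0 L1-HIT; vc=[8]
#13 0x88→b8/s0 VC-HIT; vc=[4]
#14 0x46→b4/s0 VC-HIT; vc=[8]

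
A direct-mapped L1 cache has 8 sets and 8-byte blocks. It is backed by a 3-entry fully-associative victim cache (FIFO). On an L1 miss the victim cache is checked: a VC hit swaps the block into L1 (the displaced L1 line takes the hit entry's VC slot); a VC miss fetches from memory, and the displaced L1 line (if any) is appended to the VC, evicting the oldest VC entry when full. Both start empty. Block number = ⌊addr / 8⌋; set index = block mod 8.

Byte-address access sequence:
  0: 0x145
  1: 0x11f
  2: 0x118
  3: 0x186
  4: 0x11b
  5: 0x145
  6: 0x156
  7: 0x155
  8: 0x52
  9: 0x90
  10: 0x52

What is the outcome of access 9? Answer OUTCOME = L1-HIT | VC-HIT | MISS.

#0 0x145→b40/s0 MISS; vc=[]
#1 0x11f→b35/s3 MISS; vc=[]
#2 0x118→b35/s3 L1-HIT; vc=[]
#3 0x186→b48/s0 MISS; vc=[40]
#4 0x11b→b35/s3 L1-HIT; vc=[40]
#5 0x145→b40/s0 VC-HIT; vc=[48]
#6 0x156→b42/s2 MISS; vc=[48]
#7 0x155→b42/s2 L1-HIT; vc=[48]
#8 0x52→b10/s2 MISS; vc=[48,42]
#9 0x90→b18/s2 MISS; vc=[48,42,10]
#10 0x52→b10/s2 VC-HIT; vc=[48,42,18]

OUTCOME = MISS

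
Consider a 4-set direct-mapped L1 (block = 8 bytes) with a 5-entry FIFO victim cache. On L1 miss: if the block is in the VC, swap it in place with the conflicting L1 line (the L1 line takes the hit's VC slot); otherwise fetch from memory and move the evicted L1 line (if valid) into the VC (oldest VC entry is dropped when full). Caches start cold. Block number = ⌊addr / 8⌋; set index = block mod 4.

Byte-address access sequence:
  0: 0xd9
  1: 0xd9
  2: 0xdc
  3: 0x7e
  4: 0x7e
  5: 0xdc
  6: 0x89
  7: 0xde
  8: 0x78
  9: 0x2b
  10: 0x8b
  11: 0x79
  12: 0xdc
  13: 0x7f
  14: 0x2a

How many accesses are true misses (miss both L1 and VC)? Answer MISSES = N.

MISSES = 4

#0 0xd9→b27/s3 MISS; vc=[]
#1 0xd9→b27/s3 L1-HIT; vc=[]
#2 0xdc→b27/s3 L1-HIT; vc=[]
#3 0x7e→b15/s3 MISS; vc=[27]
#4 0x7e→b15/s3 L1-HIT; vc=[27]
#5 0xdc→b27/s3 VC-HIT; vc=[15]
#6 0x89→b17/s1 MISS; vc=[15]
#7 0xde→b27/s3 L1-HIT; vc=[15]
#8 0x78→b15/s3 VC-HIT; vc=[27]
#9 0x2b→b5/s1 MISS; vc=[27,17]
#10 0x8b→b17/s1 VC-HIT; vc=[27,5]
#11 0x79→b15/s3 L1-HIT; vc=[27,5]
#12 0xdc→b27/s3 VC-HIT; vc=[15,5]
#13 0x7f→b15/s3 VC-HIT; vc=[27,5]
#14 0x2a→b5/s1 VC-HIT; vc=[27,17]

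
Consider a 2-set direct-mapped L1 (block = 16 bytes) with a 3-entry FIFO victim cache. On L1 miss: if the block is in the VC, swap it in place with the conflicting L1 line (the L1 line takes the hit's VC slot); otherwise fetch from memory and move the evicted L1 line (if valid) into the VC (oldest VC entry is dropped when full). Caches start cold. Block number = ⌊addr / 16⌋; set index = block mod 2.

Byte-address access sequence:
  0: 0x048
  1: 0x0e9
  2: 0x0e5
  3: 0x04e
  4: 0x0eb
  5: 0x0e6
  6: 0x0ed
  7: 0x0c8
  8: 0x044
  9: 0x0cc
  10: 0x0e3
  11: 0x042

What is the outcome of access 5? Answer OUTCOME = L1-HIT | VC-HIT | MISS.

  [0] addr=0x48 blk=4 s=0: MISS | VC []
  [1] addr=0xe9 blk=14 s=0: MISS | VC [4]
  [2] addr=0xe5 blk=14 s=0: L1-HIT | VC [4]
  [3] addr=0x4e blk=4 s=0: VC-HIT | VC [14]
  [4] addr=0xeb blk=14 s=0: VC-HIT | VC [4]
  [5] addr=0xe6 blk=14 s=0: L1-HIT | VC [4]
  [6] addr=0xed blk=14 s=0: L1-HIT | VC [4]
  [7] addr=0xc8 blk=12 s=0: MISS | VC [4, 14]
  [8] addr=0x44 blk=4 s=0: VC-HIT | VC [12, 14]
  [9] addr=0xcc blk=12 s=0: VC-HIT | VC [4, 14]
  [10] addr=0xe3 blk=14 s=0: VC-HIT | VC [4, 12]
  [11] addr=0x42 blk=4 s=0: VC-HIT | VC [14, 12]

OUTCOME = L1-HIT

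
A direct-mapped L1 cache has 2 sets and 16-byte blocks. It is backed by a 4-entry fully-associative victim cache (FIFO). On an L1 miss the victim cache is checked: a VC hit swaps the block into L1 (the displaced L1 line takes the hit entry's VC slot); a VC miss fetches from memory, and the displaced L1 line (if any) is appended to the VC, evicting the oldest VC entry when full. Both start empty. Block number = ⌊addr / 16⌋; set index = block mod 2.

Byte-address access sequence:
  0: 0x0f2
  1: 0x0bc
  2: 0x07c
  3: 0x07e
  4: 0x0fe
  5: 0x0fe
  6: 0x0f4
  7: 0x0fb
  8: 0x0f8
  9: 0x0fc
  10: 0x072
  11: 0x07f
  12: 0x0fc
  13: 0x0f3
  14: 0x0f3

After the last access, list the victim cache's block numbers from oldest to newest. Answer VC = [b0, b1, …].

VC = [7, 11]

#0 0xf2→b15/s1 MISS; vc=[]
#1 0xbc→b11/s1 MISS; vc=[15]
#2 0x7c→b7/s1 MISS; vc=[15,11]
#3 0x7e→b7/s1 L1-HIT; vc=[15,11]
#4 0xfe→b15/s1 VC-HIT; vc=[7,11]
#5 0xfe→b15/s1 L1-HIT; vc=[7,11]
#6 0xf4→b15/s1 L1-HIT; vc=[7,11]
#7 0xfb→b15/s1 L1-HIT; vc=[7,11]
#8 0xf8→b15/s1 L1-HIT; vc=[7,11]
#9 0xfc→b15/s1 L1-HIT; vc=[7,11]
#10 0x72→b7/s1 VC-HIT; vc=[15,11]
#11 0x7f→b7/s1 L1-HIT; vc=[15,11]
#12 0xfc→b15/s1 VC-HIT; vc=[7,11]
#13 0xf3→b15/s1 L1-HIT; vc=[7,11]
#14 0xf3→b15/s1 L1-HIT; vc=[7,11]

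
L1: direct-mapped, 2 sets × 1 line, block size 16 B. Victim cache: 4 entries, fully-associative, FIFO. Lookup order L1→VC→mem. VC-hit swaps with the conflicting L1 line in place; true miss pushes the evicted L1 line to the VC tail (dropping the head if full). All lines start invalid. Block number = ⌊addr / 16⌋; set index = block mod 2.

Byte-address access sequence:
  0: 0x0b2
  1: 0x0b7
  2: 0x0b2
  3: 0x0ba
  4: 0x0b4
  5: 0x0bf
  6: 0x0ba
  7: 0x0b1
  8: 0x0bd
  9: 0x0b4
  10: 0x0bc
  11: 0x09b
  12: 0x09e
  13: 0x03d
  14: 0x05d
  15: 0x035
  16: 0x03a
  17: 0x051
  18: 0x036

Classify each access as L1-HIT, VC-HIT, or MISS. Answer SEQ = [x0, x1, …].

SEQ = [MISS, L1-HIT, L1-HIT, L1-HIT, L1-HIT, L1-HIT, L1-HIT, L1-HIT, L1-HIT, L1-HIT, L1-HIT, MISS, L1-HIT, MISS, MISS, VC-HIT, L1-HIT, VC-HIT, VC-HIT]

  [0] addr=0xb2 blk=11 s=1: MISS | VC []
  [1] addr=0xb7 blk=11 s=1: L1-HIT | VC []
  [2] addr=0xb2 blk=11 s=1: L1-HIT | VC []
  [3] addr=0xba blk=11 s=1: L1-HIT | VC []
  [4] addr=0xb4 blk=11 s=1: L1-HIT | VC []
  [5] addr=0xbf blk=11 s=1: L1-HIT | VC []
  [6] addr=0xba blk=11 s=1: L1-HIT | VC []
  [7] addr=0xb1 blk=11 s=1: L1-HIT | VC []
  [8] addr=0xbd blk=11 s=1: L1-HIT | VC []
  [9] addr=0xb4 blk=11 s=1: L1-HIT | VC []
  [10] addr=0xbc blk=11 s=1: L1-HIT | VC []
  [11] addr=0x9b blk=9 s=1: MISS | VC [11]
  [12] addr=0x9e blk=9 s=1: L1-HIT | VC [11]
  [13] addr=0x3d blk=3 s=1: MISS | VC [11, 9]
  [14] addr=0x5d blk=5 s=1: MISS | VC [11, 9, 3]
  [15] addr=0x35 blk=3 s=1: VC-HIT | VC [11, 9, 5]
  [16] addr=0x3a blk=3 s=1: L1-HIT | VC [11, 9, 5]
  [17] addr=0x51 blk=5 s=1: VC-HIT | VC [11, 9, 3]
  [18] addr=0x36 blk=3 s=1: VC-HIT | VC [11, 9, 5]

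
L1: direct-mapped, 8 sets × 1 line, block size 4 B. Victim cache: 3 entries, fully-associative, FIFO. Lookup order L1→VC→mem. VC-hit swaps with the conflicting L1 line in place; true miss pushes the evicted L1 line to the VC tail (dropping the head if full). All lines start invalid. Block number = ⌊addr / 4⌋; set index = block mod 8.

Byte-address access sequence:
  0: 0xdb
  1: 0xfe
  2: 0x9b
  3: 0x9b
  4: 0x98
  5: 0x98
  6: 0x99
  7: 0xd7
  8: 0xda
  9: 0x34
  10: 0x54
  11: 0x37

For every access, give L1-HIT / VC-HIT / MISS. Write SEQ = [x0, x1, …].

SEQ = [MISS, MISS, MISS, L1-HIT, L1-HIT, L1-HIT, L1-HIT, MISS, VC-HIT, MISS, MISS, VC-HIT]

0: 0xdb (blk 54, set 6) → MISS  vc=[]
1: 0xfe (blk 63, set 7) → MISS  vc=[]
2: 0x9b (blk 38, set 6) → MISS  vc=[54]
3: 0x9b (blk 38, set 6) → L1-HIT  vc=[54]
4: 0x98 (blk 38, set 6) → L1-HIT  vc=[54]
5: 0x98 (blk 38, set 6) → L1-HIT  vc=[54]
6: 0x99 (blk 38, set 6) → L1-HIT  vc=[54]
7: 0xd7 (blk 53, set 5) → MISS  vc=[54]
8: 0xda (blk 54, set 6) → VC-HIT  vc=[38]
9: 0x34 (blk 13, set 5) → MISS  vc=[38, 53]
10: 0x54 (blk 21, set 5) → MISS  vc=[38, 53, 13]
11: 0x37 (blk 13, set 5) → VC-HIT  vc=[38, 53, 21]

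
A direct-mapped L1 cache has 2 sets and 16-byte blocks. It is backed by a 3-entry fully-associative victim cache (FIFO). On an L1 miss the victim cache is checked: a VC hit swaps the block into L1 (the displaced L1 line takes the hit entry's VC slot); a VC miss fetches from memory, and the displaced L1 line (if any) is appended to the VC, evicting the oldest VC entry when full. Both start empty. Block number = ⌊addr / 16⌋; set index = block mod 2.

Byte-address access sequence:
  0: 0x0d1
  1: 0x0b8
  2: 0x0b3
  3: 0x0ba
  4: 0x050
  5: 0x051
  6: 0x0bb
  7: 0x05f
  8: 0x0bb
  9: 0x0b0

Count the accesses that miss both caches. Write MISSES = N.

MISSES = 3

0: 0xd1 (blk 13, set 1) → MISS  vc=[]
1: 0xb8 (blk 11, set 1) → MISS  vc=[13]
2: 0xb3 (blk 11, set 1) → L1-HIT  vc=[13]
3: 0xba (blk 11, set 1) → L1-HIT  vc=[13]
4: 0x50 (blk 5, set 1) → MISS  vc=[13, 11]
5: 0x51 (blk 5, set 1) → L1-HIT  vc=[13, 11]
6: 0xbb (blk 11, set 1) → VC-HIT  vc=[13, 5]
7: 0x5f (blk 5, set 1) → VC-HIT  vc=[13, 11]
8: 0xbb (blk 11, set 1) → VC-HIT  vc=[13, 5]
9: 0xb0 (blk 11, set 1) → L1-HIT  vc=[13, 5]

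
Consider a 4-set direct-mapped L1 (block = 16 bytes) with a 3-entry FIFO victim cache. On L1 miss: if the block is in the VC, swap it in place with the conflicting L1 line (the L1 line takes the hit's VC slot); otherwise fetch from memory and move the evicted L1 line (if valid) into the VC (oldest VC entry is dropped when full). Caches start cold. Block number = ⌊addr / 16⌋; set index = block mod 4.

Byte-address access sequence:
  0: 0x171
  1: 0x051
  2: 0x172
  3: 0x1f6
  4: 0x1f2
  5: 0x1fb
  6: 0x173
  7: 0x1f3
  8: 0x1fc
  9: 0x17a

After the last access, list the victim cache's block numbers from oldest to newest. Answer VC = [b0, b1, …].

VC = [31]

  [0] addr=0x171 blk=23 s=3: MISS | VC []
  [1] addr=0x51 blk=5 s=1: MISS | VC []
  [2] addr=0x172 blk=23 s=3: L1-HIT | VC []
  [3] addr=0x1f6 blk=31 s=3: MISS | VC [23]
  [4] addr=0x1f2 blk=31 s=3: L1-HIT | VC [23]
  [5] addr=0x1fb blk=31 s=3: L1-HIT | VC [23]
  [6] addr=0x173 blk=23 s=3: VC-HIT | VC [31]
  [7] addr=0x1f3 blk=31 s=3: VC-HIT | VC [23]
  [8] addr=0x1fc blk=31 s=3: L1-HIT | VC [23]
  [9] addr=0x17a blk=23 s=3: VC-HIT | VC [31]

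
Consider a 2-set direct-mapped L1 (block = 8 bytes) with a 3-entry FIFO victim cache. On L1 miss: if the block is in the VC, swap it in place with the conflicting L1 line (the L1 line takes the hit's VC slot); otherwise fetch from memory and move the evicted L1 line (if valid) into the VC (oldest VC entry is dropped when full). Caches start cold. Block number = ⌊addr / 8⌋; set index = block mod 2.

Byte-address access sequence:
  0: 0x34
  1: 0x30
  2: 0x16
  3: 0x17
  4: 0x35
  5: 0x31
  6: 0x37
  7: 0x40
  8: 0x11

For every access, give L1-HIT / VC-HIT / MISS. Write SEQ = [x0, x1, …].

SEQ = [MISS, L1-HIT, MISS, L1-HIT, VC-HIT, L1-HIT, L1-HIT, MISS, VC-HIT]

0: 0x34 (blk 6, set 0) → MISS  vc=[]
1: 0x30 (blk 6, set 0) → L1-HIT  vc=[]
2: 0x16 (blk 2, set 0) → MISS  vc=[6]
3: 0x17 (blk 2, set 0) → L1-HIT  vc=[6]
4: 0x35 (blk 6, set 0) → VC-HIT  vc=[2]
5: 0x31 (blk 6, set 0) → L1-HIT  vc=[2]
6: 0x37 (blk 6, set 0) → L1-HIT  vc=[2]
7: 0x40 (blk 8, set 0) → MISS  vc=[2, 6]
8: 0x11 (blk 2, set 0) → VC-HIT  vc=[8, 6]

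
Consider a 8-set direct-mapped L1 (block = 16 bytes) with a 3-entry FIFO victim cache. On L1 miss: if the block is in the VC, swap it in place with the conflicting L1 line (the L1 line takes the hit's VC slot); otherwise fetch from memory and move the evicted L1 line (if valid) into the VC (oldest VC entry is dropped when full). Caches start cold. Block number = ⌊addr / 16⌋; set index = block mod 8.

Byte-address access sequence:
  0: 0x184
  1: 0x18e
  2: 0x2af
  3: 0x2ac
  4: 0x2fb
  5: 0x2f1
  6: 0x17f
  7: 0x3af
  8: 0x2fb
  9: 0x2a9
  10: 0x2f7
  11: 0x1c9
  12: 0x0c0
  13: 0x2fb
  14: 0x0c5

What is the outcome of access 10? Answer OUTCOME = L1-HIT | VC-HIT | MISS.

OUTCOME = L1-HIT

  [0] addr=0x184 blk=24 s=0: MISS | VC []
  [1] addr=0x18e blk=24 s=0: L1-HIT | VC []
  [2] addr=0x2af blk=42 s=2: MISS | VC []
  [3] addr=0x2ac blk=42 s=2: L1-HIT | VC []
  [4] addr=0x2fb blk=47 s=7: MISS | VC []
  [5] addr=0x2f1 blk=47 s=7: L1-HIT | VC []
  [6] addr=0x17f blk=23 s=7: MISS | VC [47]
  [7] addr=0x3af blk=58 s=2: MISS | VC [47, 42]
  [8] addr=0x2fb blk=47 s=7: VC-HIT | VC [23, 42]
  [9] addr=0x2a9 blk=42 s=2: VC-HIT | VC [23, 58]
  [10] addr=0x2f7 blk=47 s=7: L1-HIT | VC [23, 58]
  [11] addr=0x1c9 blk=28 s=4: MISS | VC [23, 58]
  [12] addr=0xc0 blk=12 s=4: MISS | VC [23, 58, 28]
  [13] addr=0x2fb blk=47 s=7: L1-HIT | VC [23, 58, 28]
  [14] addr=0xc5 blk=12 s=4: L1-HIT | VC [23, 58, 28]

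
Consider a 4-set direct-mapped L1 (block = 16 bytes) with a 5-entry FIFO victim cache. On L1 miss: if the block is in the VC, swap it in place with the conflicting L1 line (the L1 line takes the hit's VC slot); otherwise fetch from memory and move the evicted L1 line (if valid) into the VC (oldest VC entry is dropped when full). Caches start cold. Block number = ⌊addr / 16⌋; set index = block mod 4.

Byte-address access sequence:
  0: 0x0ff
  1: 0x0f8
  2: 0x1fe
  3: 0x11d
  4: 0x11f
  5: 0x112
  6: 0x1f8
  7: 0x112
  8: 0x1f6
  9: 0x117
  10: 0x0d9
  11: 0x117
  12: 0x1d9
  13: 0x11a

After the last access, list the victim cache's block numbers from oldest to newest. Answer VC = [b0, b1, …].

0: 0xff (blk 15, set 3) → MISS  vc=[]
1: 0xf8 (blk 15, set 3) → L1-HIT  vc=[]
2: 0x1fe (blk 31, set 3) → MISS  vc=[15]
3: 0x11d (blk 17, set 1) → MISS  vc=[15]
4: 0x11f (blk 17, set 1) → L1-HIT  vc=[15]
5: 0x112 (blk 17, set 1) → L1-HIT  vc=[15]
6: 0x1f8 (blk 31, set 3) → L1-HIT  vc=[15]
7: 0x112 (blk 17, set 1) → L1-HIT  vc=[15]
8: 0x1f6 (blk 31, set 3) → L1-HIT  vc=[15]
9: 0x117 (blk 17, set 1) → L1-HIT  vc=[15]
10: 0xd9 (blk 13, set 1) → MISS  vc=[15, 17]
11: 0x117 (blk 17, set 1) → VC-HIT  vc=[15, 13]
12: 0x1d9 (blk 29, set 1) → MISS  vc=[15, 13, 17]
13: 0x11a (blk 17, set 1) → VC-HIT  vc=[15, 13, 29]

VC = [15, 13, 29]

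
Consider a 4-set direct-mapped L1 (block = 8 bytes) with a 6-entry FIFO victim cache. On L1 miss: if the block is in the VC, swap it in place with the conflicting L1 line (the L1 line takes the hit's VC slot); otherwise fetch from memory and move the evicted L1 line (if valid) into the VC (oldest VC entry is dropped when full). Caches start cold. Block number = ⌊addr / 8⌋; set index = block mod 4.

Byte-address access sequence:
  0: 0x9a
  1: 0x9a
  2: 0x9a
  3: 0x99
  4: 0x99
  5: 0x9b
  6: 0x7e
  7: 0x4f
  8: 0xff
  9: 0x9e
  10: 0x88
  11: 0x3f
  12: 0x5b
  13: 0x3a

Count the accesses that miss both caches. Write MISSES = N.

MISSES = 7

0: 0x9a (blk 19, set 3) → MISS  vc=[]
1: 0x9a (blk 19, set 3) → L1-HIT  vc=[]
2: 0x9a (blk 19, set 3) → L1-HIT  vc=[]
3: 0x99 (blk 19, set 3) → L1-HIT  vc=[]
4: 0x99 (blk 19, set 3) → L1-HIT  vc=[]
5: 0x9b (blk 19, set 3) → L1-HIT  vc=[]
6: 0x7e (blk 15, set 3) → MISS  vc=[19]
7: 0x4f (blk 9, set 1) → MISS  vc=[19]
8: 0xff (blk 31, set 3) → MISS  vc=[19, 15]
9: 0x9e (blk 19, set 3) → VC-HIT  vc=[31, 15]
10: 0x88 (blk 17, set 1) → MISS  vc=[31, 15, 9]
11: 0x3f (blk 7, set 3) → MISS  vc=[31, 15, 9, 19]
12: 0x5b (blk 11, set 3) → MISS  vc=[31, 15, 9, 19, 7]
13: 0x3a (blk 7, set 3) → VC-HIT  vc=[31, 15, 9, 19, 11]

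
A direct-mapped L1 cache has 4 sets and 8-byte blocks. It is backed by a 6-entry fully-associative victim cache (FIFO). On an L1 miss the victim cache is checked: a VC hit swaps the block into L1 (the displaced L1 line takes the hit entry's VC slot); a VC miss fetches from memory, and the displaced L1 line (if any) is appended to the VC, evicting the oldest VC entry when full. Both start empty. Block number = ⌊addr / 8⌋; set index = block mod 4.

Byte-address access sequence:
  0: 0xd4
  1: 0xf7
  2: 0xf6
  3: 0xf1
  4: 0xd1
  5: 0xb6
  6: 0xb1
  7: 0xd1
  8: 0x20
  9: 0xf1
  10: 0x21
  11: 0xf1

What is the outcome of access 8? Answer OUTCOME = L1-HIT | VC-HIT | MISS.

0: 0xd4 (blk 26, set 2) → MISS  vc=[]
1: 0xf7 (blk 30, set 2) → MISS  vc=[26]
2: 0xf6 (blk 30, set 2) → L1-HIT  vc=[26]
3: 0xf1 (blk 30, set 2) → L1-HIT  vc=[26]
4: 0xd1 (blk 26, set 2) → VC-HIT  vc=[30]
5: 0xb6 (blk 22, set 2) → MISS  vc=[30, 26]
6: 0xb1 (blk 22, set 2) → L1-HIT  vc=[30, 26]
7: 0xd1 (blk 26, set 2) → VC-HIT  vc=[30, 22]
8: 0x20 (blk 4, set 0) → MISS  vc=[30, 22]
9: 0xf1 (blk 30, set 2) → VC-HIT  vc=[26, 22]
10: 0x21 (blk 4, set 0) → L1-HIT  vc=[26, 22]
11: 0xf1 (blk 30, set 2) → L1-HIT  vc=[26, 22]

OUTCOME = MISS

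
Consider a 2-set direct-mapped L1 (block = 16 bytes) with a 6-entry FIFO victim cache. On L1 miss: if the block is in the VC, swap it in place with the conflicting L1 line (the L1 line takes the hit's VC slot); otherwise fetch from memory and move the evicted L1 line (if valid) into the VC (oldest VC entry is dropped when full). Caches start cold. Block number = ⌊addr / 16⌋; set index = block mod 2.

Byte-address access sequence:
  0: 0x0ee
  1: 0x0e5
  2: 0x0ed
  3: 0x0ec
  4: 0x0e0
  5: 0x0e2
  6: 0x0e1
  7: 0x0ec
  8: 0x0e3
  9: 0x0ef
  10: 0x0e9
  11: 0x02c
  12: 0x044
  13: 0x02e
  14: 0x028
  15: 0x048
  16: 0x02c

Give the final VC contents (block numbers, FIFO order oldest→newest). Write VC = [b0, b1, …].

VC = [14, 4]

  [0] addr=0xee blk=14 s=0: MISS | VC []
  [1] addr=0xe5 blk=14 s=0: L1-HIT | VC []
  [2] addr=0xed blk=14 s=0: L1-HIT | VC []
  [3] addr=0xec blk=14 s=0: L1-HIT | VC []
  [4] addr=0xe0 blk=14 s=0: L1-HIT | VC []
  [5] addr=0xe2 blk=14 s=0: L1-HIT | VC []
  [6] addr=0xe1 blk=14 s=0: L1-HIT | VC []
  [7] addr=0xec blk=14 s=0: L1-HIT | VC []
  [8] addr=0xe3 blk=14 s=0: L1-HIT | VC []
  [9] addr=0xef blk=14 s=0: L1-HIT | VC []
  [10] addr=0xe9 blk=14 s=0: L1-HIT | VC []
  [11] addr=0x2c blk=2 s=0: MISS | VC [14]
  [12] addr=0x44 blk=4 s=0: MISS | VC [14, 2]
  [13] addr=0x2e blk=2 s=0: VC-HIT | VC [14, 4]
  [14] addr=0x28 blk=2 s=0: L1-HIT | VC [14, 4]
  [15] addr=0x48 blk=4 s=0: VC-HIT | VC [14, 2]
  [16] addr=0x2c blk=2 s=0: VC-HIT | VC [14, 4]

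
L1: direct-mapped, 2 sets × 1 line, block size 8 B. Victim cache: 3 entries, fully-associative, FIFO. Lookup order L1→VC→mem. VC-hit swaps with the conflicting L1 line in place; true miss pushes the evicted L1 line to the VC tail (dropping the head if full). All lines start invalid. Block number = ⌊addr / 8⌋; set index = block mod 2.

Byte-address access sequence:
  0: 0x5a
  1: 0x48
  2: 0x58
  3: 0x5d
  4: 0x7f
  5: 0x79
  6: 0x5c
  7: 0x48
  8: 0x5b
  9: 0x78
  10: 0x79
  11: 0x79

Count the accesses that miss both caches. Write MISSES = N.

  [0] addr=0x5a blk=11 s=1: MISS | VC []
  [1] addr=0x48 blk=9 s=1: MISS | VC [11]
  [2] addr=0x58 blk=11 s=1: VC-HIT | VC [9]
  [3] addr=0x5d blk=11 s=1: L1-HIT | VC [9]
  [4] addr=0x7f blk=15 s=1: MISS | VC [9, 11]
  [5] addr=0x79 blk=15 s=1: L1-HIT | VC [9, 11]
  [6] addr=0x5c blk=11 s=1: VC-HIT | VC [9, 15]
  [7] addr=0x48 blk=9 s=1: VC-HIT | VC [11, 15]
  [8] addr=0x5b blk=11 s=1: VC-HIT | VC [9, 15]
  [9] addr=0x78 blk=15 s=1: VC-HIT | VC [9, 11]
  [10] addr=0x79 blk=15 s=1: L1-HIT | VC [9, 11]
  [11] addr=0x79 blk=15 s=1: L1-HIT | VC [9, 11]

MISSES = 3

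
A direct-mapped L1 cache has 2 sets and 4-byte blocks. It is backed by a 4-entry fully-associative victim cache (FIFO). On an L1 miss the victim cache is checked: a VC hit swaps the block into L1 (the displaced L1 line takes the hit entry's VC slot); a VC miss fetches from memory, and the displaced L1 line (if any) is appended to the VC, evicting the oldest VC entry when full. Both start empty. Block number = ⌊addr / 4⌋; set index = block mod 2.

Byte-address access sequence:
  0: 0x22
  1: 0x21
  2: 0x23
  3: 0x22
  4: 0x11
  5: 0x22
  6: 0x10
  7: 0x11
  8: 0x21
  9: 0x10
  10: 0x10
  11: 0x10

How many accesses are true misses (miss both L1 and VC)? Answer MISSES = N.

#0 0x22→b8/s0 MISS; vc=[]
#1 0x21→b8/s0 L1-HIT; vc=[]
#2 0x23→b8/s0 L1-HIT; vc=[]
#3 0x22→b8/s0 L1-HIT; vc=[]
#4 0x11→b4/s0 MISS; vc=[8]
#5 0x22→b8/s0 VC-HIT; vc=[4]
#6 0x10→b4/s0 VC-HIT; vc=[8]
#7 0x11→b4/s0 L1-HIT; vc=[8]
#8 0x21→b8/s0 VC-HIT; vc=[4]
#9 0x10→b4/s0 VC-HIT; vc=[8]
#10 0x10→b4/s0 L1-HIT; vc=[8]
#11 0x10→b4/s0 L1-HIT; vc=[8]

MISSES = 2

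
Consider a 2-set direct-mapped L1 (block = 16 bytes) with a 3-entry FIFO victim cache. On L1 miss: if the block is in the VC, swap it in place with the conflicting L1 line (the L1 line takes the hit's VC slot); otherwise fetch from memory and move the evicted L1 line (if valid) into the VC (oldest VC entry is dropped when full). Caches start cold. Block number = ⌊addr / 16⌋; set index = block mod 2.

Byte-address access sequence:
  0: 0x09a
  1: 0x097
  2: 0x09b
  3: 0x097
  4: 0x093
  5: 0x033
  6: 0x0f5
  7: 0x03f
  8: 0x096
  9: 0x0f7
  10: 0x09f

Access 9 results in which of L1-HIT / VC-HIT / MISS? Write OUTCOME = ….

0: 0x9a (blk 9, set 1) → MISS  vc=[]
1: 0x97 (blk 9, set 1) → L1-HIT  vc=[]
2: 0x9b (blk 9, set 1) → L1-HIT  vc=[]
3: 0x97 (blk 9, set 1) → L1-HIT  vc=[]
4: 0x93 (blk 9, set 1) → L1-HIT  vc=[]
5: 0x33 (blk 3, set 1) → MISS  vc=[9]
6: 0xf5 (blk 15, set 1) → MISS  vc=[9, 3]
7: 0x3f (blk 3, set 1) → VC-HIT  vc=[9, 15]
8: 0x96 (blk 9, set 1) → VC-HIT  vc=[3, 15]
9: 0xf7 (blk 15, set 1) → VC-HIT  vc=[3, 9]
10: 0x9f (blk 9, set 1) → VC-HIT  vc=[3, 15]

OUTCOME = VC-HIT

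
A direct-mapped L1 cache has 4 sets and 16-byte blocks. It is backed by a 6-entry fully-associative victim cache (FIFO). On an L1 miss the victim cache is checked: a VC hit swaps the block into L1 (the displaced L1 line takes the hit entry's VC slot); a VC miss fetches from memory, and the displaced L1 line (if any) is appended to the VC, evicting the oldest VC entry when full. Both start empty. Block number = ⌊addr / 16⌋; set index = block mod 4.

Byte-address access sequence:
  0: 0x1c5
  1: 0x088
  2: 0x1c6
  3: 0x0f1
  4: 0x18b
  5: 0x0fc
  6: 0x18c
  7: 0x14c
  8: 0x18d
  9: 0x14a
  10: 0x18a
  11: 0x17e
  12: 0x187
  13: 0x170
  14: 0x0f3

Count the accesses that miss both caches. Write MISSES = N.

MISSES = 6

  [0] addr=0x1c5 blk=28 s=0: MISS | VC []
  [1] addr=0x88 blk=8 s=0: MISS | VC [28]
  [2] addr=0x1c6 blk=28 s=0: VC-HIT | VC [8]
  [3] addr=0xf1 blk=15 s=3: MISS | VC [8]
  [4] addr=0x18b blk=24 s=0: MISS | VC [8, 28]
  [5] addr=0xfc blk=15 s=3: L1-HIT | VC [8, 28]
  [6] addr=0x18c blk=24 s=0: L1-HIT | VC [8, 28]
  [7] addr=0x14c blk=20 s=0: MISS | VC [8, 28, 24]
  [8] addr=0x18d blk=24 s=0: VC-HIT | VC [8, 28, 20]
  [9] addr=0x14a blk=20 s=0: VC-HIT | VC [8, 28, 24]
  [10] addr=0x18a blk=24 s=0: VC-HIT | VC [8, 28, 20]
  [11] addr=0x17e blk=23 s=3: MISS | VC [8, 28, 20, 15]
  [12] addr=0x187 blk=24 s=0: L1-HIT | VC [8, 28, 20, 15]
  [13] addr=0x170 blk=23 s=3: L1-HIT | VC [8, 28, 20, 15]
  [14] addr=0xf3 blk=15 s=3: VC-HIT | VC [8, 28, 20, 23]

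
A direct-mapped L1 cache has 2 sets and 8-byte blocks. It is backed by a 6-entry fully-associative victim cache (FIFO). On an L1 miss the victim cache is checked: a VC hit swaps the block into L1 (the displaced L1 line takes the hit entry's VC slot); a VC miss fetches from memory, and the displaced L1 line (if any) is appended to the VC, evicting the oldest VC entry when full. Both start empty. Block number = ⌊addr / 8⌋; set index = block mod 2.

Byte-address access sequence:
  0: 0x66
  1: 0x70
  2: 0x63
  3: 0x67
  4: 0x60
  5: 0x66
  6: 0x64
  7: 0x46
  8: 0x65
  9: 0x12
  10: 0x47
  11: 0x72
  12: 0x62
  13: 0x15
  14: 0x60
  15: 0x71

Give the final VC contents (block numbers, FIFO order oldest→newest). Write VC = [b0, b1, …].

VC = [8, 2, 12]

#0 0x66→b12/s0 MISS; vc=[]
#1 0x70→b14/s0 MISS; vc=[12]
#2 0x63→b12/s0 VC-HIT; vc=[14]
#3 0x67→b12/s0 L1-HIT; vc=[14]
#4 0x60→b12/s0 L1-HIT; vc=[14]
#5 0x66→b12/s0 L1-HIT; vc=[14]
#6 0x64→b12/s0 L1-HIT; vc=[14]
#7 0x46→b8/s0 MISS; vc=[14,12]
#8 0x65→b12/s0 VC-HIT; vc=[14,8]
#9 0x12→b2/s0 MISS; vc=[14,8,12]
#10 0x47→b8/s0 VC-HIT; vc=[14,2,12]
#11 0x72→b14/s0 VC-HIT; vc=[8,2,12]
#12 0x62→b12/s0 VC-HIT; vc=[8,2,14]
#13 0x15→b2/s0 VC-HIT; vc=[8,12,14]
#14 0x60→b12/s0 VC-HIT; vc=[8,2,14]
#15 0x71→b14/s0 VC-HIT; vc=[8,2,12]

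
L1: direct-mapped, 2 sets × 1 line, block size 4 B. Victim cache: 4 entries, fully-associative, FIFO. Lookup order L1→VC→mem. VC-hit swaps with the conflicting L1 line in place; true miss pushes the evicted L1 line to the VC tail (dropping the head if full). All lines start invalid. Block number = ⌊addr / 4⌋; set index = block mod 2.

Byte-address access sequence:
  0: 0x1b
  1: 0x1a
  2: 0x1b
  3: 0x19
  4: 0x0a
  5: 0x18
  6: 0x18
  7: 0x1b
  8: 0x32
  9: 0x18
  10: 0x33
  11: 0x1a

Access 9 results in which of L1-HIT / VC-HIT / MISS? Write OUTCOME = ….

  [0] addr=0x1b blk=6 s=0: MISS | VC []
  [1] addr=0x1a blk=6 s=0: L1-HIT | VC []
  [2] addr=0x1b blk=6 s=0: L1-HIT | VC []
  [3] addr=0x19 blk=6 s=0: L1-HIT | VC []
  [4] addr=0xa blk=2 s=0: MISS | VC [6]
  [5] addr=0x18 blk=6 s=0: VC-HIT | VC [2]
  [6] addr=0x18 blk=6 s=0: L1-HIT | VC [2]
  [7] addr=0x1b blk=6 s=0: L1-HIT | VC [2]
  [8] addr=0x32 blk=12 s=0: MISS | VC [2, 6]
  [9] addr=0x18 blk=6 s=0: VC-HIT | VC [2, 12]
  [10] addr=0x33 blk=12 s=0: VC-HIT | VC [2, 6]
  [11] addr=0x1a blk=6 s=0: VC-HIT | VC [2, 12]

OUTCOME = VC-HIT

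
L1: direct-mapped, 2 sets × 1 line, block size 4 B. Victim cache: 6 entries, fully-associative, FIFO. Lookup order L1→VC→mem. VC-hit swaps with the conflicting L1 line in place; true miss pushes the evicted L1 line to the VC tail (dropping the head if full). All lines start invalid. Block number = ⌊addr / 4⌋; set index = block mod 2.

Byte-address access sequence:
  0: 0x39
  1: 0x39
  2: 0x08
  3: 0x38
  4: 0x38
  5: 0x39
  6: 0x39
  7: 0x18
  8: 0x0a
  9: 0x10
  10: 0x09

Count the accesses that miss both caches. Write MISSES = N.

#0 0x39→b14/s0 MISS; vc=[]
#1 0x39→b14/s0 L1-HIT; vc=[]
#2 0x8→b2/s0 MISS; vc=[14]
#3 0x38→b14/s0 VC-HIT; vc=[2]
#4 0x38→b14/s0 L1-HIT; vc=[2]
#5 0x39→b14/s0 L1-HIT; vc=[2]
#6 0x39→b14/s0 L1-HIT; vc=[2]
#7 0x18→b6/s0 MISS; vc=[2,14]
#8 0xa→b2/s0 VC-HIT; vc=[6,14]
#9 0x10→b4/s0 MISS; vc=[6,14,2]
#10 0x9→b2/s0 VC-HIT; vc=[6,14,4]

MISSES = 4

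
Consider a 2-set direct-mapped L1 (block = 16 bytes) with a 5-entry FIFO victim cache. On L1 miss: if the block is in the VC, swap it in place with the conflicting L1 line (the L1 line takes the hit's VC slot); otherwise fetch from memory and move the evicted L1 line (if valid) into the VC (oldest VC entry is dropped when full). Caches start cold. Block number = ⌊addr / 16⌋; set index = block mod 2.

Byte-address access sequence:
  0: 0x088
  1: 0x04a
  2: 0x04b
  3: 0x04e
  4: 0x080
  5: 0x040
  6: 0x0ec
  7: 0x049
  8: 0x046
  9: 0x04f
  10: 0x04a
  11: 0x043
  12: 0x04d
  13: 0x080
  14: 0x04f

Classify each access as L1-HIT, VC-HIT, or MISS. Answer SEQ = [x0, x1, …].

0: 0x88 (blk 8, set 0) → MISS  vc=[]
1: 0x4a (blk 4, set 0) → MISS  vc=[8]
2: 0x4b (blk 4, set 0) → L1-HIT  vc=[8]
3: 0x4e (blk 4, set 0) → L1-HIT  vc=[8]
4: 0x80 (blk 8, set 0) → VC-HIT  vc=[4]
5: 0x40 (blk 4, set 0) → VC-HIT  vc=[8]
6: 0xec (blk 14, set 0) → MISS  vc=[8, 4]
7: 0x49 (blk 4, set 0) → VC-HIT  vc=[8, 14]
8: 0x46 (blk 4, set 0) → L1-HIT  vc=[8, 14]
9: 0x4f (blk 4, set 0) → L1-HIT  vc=[8, 14]
10: 0x4a (blk 4, set 0) → L1-HIT  vc=[8, 14]
11: 0x43 (blk 4, set 0) → L1-HIT  vc=[8, 14]
12: 0x4d (blk 4, set 0) → L1-HIT  vc=[8, 14]
13: 0x80 (blk 8, set 0) → VC-HIT  vc=[4, 14]
14: 0x4f (blk 4, set 0) → VC-HIT  vc=[8, 14]

SEQ = [MISS, MISS, L1-HIT, L1-HIT, VC-HIT, VC-HIT, MISS, VC-HIT, L1-HIT, L1-HIT, L1-HIT, L1-HIT, L1-HIT, VC-HIT, VC-HIT]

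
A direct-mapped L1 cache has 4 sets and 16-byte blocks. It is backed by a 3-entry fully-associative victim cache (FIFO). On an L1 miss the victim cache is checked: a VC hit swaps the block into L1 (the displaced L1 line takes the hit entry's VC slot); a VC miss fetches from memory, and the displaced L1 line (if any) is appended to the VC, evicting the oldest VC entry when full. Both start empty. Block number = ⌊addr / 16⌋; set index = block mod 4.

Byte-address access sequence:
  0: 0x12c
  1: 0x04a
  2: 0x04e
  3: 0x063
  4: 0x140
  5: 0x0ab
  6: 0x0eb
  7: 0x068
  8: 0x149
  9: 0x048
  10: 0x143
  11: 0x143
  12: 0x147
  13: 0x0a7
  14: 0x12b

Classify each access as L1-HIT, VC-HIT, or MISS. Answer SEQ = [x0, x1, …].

  [0] addr=0x12c blk=18 s=2: MISS | VC []
  [1] addr=0x4a blk=4 s=0: MISS | VC []
  [2] addr=0x4e blk=4 s=0: L1-HIT | VC []
  [3] addr=0x63 blk=6 s=2: MISS | VC [18]
  [4] addr=0x140 blk=20 s=0: MISS | VC [18, 4]
  [5] addr=0xab blk=10 s=2: MISS | VC [18, 4, 6]
  [6] addr=0xeb blk=14 s=2: MISS | VC [4, 6, 10]
  [7] addr=0x68 blk=6 s=2: VC-HIT | VC [4, 14, 10]
  [8] addr=0x149 blk=20 s=0: L1-HIT | VC [4, 14, 10]
  [9] addr=0x48 blk=4 s=0: VC-HIT | VC [20, 14, 10]
  [10] addr=0x143 blk=20 s=0: VC-HIT | VC [4, 14, 10]
  [11] addr=0x143 blk=20 s=0: L1-HIT | VC [4, 14, 10]
  [12] addr=0x147 blk=20 s=0: L1-HIT | VC [4, 14, 10]
  [13] addr=0xa7 blk=10 s=2: VC-HIT | VC [4, 14, 6]
  [14] addr=0x12b blk=18 s=2: MISS | VC [14, 6, 10]

SEQ = [MISS, MISS, L1-HIT, MISS, MISS, MISS, MISS, VC-HIT, L1-HIT, VC-HIT, VC-HIT, L1-HIT, L1-HIT, VC-HIT, MISS]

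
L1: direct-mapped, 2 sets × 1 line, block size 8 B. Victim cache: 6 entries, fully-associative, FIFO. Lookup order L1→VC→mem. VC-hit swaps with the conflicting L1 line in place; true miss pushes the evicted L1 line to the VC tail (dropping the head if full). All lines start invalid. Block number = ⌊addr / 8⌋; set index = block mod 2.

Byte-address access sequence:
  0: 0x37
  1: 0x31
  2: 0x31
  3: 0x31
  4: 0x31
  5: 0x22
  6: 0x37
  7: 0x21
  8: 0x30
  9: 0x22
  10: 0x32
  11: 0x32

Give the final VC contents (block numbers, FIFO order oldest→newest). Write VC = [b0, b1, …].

VC = [4]

  [0] addr=0x37 blk=6 s=0: MISS | VC []
  [1] addr=0x31 blk=6 s=0: L1-HIT | VC []
  [2] addr=0x31 blk=6 s=0: L1-HIT | VC []
  [3] addr=0x31 blk=6 s=0: L1-HIT | VC []
  [4] addr=0x31 blk=6 s=0: L1-HIT | VC []
  [5] addr=0x22 blk=4 s=0: MISS | VC [6]
  [6] addr=0x37 blk=6 s=0: VC-HIT | VC [4]
  [7] addr=0x21 blk=4 s=0: VC-HIT | VC [6]
  [8] addr=0x30 blk=6 s=0: VC-HIT | VC [4]
  [9] addr=0x22 blk=4 s=0: VC-HIT | VC [6]
  [10] addr=0x32 blk=6 s=0: VC-HIT | VC [4]
  [11] addr=0x32 blk=6 s=0: L1-HIT | VC [4]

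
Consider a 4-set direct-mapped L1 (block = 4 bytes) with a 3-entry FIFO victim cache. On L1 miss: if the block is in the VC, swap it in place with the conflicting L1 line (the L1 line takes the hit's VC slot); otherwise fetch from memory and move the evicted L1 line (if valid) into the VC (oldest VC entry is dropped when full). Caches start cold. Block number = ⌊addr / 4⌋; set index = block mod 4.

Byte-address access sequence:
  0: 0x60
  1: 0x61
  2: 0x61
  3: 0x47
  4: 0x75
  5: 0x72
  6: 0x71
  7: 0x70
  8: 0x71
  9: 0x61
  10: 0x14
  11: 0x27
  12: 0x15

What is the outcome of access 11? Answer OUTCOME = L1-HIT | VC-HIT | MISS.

OUTCOME = MISS

  [0] addr=0x60 blk=24 s=0: MISS | VC []
  [1] addr=0x61 blk=24 s=0: L1-HIT | VC []
  [2] addr=0x61 blk=24 s=0: L1-HIT | VC []
  [3] addr=0x47 blk=17 s=1: MISS | VC []
  [4] addr=0x75 blk=29 s=1: MISS | VC [17]
  [5] addr=0x72 blk=28 s=0: MISS | VC [17, 24]
  [6] addr=0x71 blk=28 s=0: L1-HIT | VC [17, 24]
  [7] addr=0x70 blk=28 s=0: L1-HIT | VC [17, 24]
  [8] addr=0x71 blk=28 s=0: L1-HIT | VC [17, 24]
  [9] addr=0x61 blk=24 s=0: VC-HIT | VC [17, 28]
  [10] addr=0x14 blk=5 s=1: MISS | VC [17, 28, 29]
  [11] addr=0x27 blk=9 s=1: MISS | VC [28, 29, 5]
  [12] addr=0x15 blk=5 s=1: VC-HIT | VC [28, 29, 9]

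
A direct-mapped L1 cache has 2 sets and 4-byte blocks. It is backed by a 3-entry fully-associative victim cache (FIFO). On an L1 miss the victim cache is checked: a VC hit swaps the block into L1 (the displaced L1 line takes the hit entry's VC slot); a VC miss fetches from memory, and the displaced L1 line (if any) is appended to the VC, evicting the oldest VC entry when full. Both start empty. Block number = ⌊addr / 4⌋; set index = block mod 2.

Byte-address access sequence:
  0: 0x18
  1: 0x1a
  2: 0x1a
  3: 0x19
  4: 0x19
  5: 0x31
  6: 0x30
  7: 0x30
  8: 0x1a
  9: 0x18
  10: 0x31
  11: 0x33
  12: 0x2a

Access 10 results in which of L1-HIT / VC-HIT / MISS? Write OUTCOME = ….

OUTCOME = VC-HIT

0: 0x18 (blk 6, set 0) → MISS  vc=[]
1: 0x1a (blk 6, set 0) → L1-HIT  vc=[]
2: 0x1a (blk 6, set 0) → L1-HIT  vc=[]
3: 0x19 (blk 6, set 0) → L1-HIT  vc=[]
4: 0x19 (blk 6, set 0) → L1-HIT  vc=[]
5: 0x31 (blk 12, set 0) → MISS  vc=[6]
6: 0x30 (blk 12, set 0) → L1-HIT  vc=[6]
7: 0x30 (blk 12, set 0) → L1-HIT  vc=[6]
8: 0x1a (blk 6, set 0) → VC-HIT  vc=[12]
9: 0x18 (blk 6, set 0) → L1-HIT  vc=[12]
10: 0x31 (blk 12, set 0) → VC-HIT  vc=[6]
11: 0x33 (blk 12, set 0) → L1-HIT  vc=[6]
12: 0x2a (blk 10, set 0) → MISS  vc=[6, 12]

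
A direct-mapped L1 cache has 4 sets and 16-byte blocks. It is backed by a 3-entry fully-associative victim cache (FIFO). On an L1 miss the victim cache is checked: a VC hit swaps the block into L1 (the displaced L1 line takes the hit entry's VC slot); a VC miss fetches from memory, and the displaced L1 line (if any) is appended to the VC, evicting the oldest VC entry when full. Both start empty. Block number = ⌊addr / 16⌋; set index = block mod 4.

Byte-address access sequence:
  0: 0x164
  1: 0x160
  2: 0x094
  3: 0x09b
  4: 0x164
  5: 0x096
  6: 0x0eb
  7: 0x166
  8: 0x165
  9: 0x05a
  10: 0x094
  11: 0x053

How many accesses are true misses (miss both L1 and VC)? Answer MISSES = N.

MISSES = 4

#0 0x164→b22/s2 MISS; vc=[]
#1 0x160→b22/s2 L1-HIT; vc=[]
#2 0x94→b9/s1 MISS; vc=[]
#3 0x9b→b9/s1 L1-HIT; vc=[]
#4 0x164→b22/s2 L1-HIT; vc=[]
#5 0x96→b9/s1 L1-HIT; vc=[]
#6 0xeb→b14/s2 MISS; vc=[22]
#7 0x166→b22/s2 VC-HIT; vc=[14]
#8 0x165→b22/s2 L1-HIT; vc=[14]
#9 0x5a→b5/s1 MISS; vc=[14,9]
#10 0x94→b9/s1 VC-HIT; vc=[14,5]
#11 0x53→b5/s1 VC-HIT; vc=[14,9]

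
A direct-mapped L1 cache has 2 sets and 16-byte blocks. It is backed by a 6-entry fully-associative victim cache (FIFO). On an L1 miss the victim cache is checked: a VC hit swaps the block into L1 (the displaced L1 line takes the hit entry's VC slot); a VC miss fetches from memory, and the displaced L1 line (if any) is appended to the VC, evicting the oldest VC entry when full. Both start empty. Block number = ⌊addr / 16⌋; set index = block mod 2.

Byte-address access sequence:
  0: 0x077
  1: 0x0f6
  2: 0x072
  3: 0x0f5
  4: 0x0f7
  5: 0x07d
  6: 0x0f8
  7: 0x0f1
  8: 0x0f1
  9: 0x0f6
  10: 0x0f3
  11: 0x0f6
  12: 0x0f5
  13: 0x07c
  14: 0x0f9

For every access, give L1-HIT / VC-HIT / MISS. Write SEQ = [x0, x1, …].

SEQ = [MISS, MISS, VC-HIT, VC-HIT, L1-HIT, VC-HIT, VC-HIT, L1-HIT, L1-HIT, L1-HIT, L1-HIT, L1-HIT, L1-HIT, VC-HIT, VC-HIT]

0: 0x77 (blk 7, set 1) → MISS  vc=[]
1: 0xf6 (blk 15, set 1) → MISS  vc=[7]
2: 0x72 (blk 7, set 1) → VC-HIT  vc=[15]
3: 0xf5 (blk 15, set 1) → VC-HIT  vc=[7]
4: 0xf7 (blk 15, set 1) → L1-HIT  vc=[7]
5: 0x7d (blk 7, set 1) → VC-HIT  vc=[15]
6: 0xf8 (blk 15, set 1) → VC-HIT  vc=[7]
7: 0xf1 (blk 15, set 1) → L1-HIT  vc=[7]
8: 0xf1 (blk 15, set 1) → L1-HIT  vc=[7]
9: 0xf6 (blk 15, set 1) → L1-HIT  vc=[7]
10: 0xf3 (blk 15, set 1) → L1-HIT  vc=[7]
11: 0xf6 (blk 15, set 1) → L1-HIT  vc=[7]
12: 0xf5 (blk 15, set 1) → L1-HIT  vc=[7]
13: 0x7c (blk 7, set 1) → VC-HIT  vc=[15]
14: 0xf9 (blk 15, set 1) → VC-HIT  vc=[7]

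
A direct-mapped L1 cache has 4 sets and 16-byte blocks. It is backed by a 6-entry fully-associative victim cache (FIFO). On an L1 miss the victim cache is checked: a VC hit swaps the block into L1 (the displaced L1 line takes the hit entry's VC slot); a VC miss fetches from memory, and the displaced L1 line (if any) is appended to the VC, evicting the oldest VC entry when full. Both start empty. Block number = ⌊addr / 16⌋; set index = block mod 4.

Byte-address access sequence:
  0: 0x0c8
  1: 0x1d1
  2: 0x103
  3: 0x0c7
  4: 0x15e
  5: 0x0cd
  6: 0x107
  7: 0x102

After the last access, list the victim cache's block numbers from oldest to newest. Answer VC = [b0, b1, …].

  [0] addr=0xc8 blk=12 s=0: MISS | VC []
  [1] addr=0x1d1 blk=29 s=1: MISS | VC []
  [2] addr=0x103 blk=16 s=0: MISS | VC [12]
  [3] addr=0xc7 blk=12 s=0: VC-HIT | VC [16]
  [4] addr=0x15e blk=21 s=1: MISS | VC [16, 29]
  [5] addr=0xcd blk=12 s=0: L1-HIT | VC [16, 29]
  [6] addr=0x107 blk=16 s=0: VC-HIT | VC [12, 29]
  [7] addr=0x102 blk=16 s=0: L1-HIT | VC [12, 29]

VC = [12, 29]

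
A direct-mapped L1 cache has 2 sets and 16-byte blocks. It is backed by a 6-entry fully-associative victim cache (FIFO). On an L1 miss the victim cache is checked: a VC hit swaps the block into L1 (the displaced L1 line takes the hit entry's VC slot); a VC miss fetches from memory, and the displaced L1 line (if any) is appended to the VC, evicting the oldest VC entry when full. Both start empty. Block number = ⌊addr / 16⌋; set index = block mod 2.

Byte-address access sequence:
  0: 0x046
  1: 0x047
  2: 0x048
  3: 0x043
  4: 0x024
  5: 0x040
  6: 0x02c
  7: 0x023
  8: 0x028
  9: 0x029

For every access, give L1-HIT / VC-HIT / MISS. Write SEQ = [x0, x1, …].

SEQ = [MISS, L1-HIT, L1-HIT, L1-HIT, MISS, VC-HIT, VC-HIT, L1-HIT, L1-HIT, L1-HIT]

0: 0x46 (blk 4, set 0) → MISS  vc=[]
1: 0x47 (blk 4, set 0) → L1-HIT  vc=[]
2: 0x48 (blk 4, set 0) → L1-HIT  vc=[]
3: 0x43 (blk 4, set 0) → L1-HIT  vc=[]
4: 0x24 (blk 2, set 0) → MISS  vc=[4]
5: 0x40 (blk 4, set 0) → VC-HIT  vc=[2]
6: 0x2c (blk 2, set 0) → VC-HIT  vc=[4]
7: 0x23 (blk 2, set 0) → L1-HIT  vc=[4]
8: 0x28 (blk 2, set 0) → L1-HIT  vc=[4]
9: 0x29 (blk 2, set 0) → L1-HIT  vc=[4]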